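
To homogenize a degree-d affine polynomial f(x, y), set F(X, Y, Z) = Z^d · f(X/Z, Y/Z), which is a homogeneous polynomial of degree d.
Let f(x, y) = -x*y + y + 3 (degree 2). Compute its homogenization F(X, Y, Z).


F(X, Y, Z) = -X*Y + Y*Z + 3*Z**2

deg(f) = 2.
Substitute x = X/Z, y = Y/Z into f, then multiply by Z^2.
  monomial -1·x^1·y^1 ↦ -1·X^1·Y^1·Z^0.
  monomial 1·x^0·y^1 ↦ 1·X^0·Y^1·Z^1.
  monomial 3·x^0·y^0 ↦ 3·X^0·Y^0·Z^2.
Collecting: F(X, Y, Z) = -X*Y + Y*Z + 3*Z**2.


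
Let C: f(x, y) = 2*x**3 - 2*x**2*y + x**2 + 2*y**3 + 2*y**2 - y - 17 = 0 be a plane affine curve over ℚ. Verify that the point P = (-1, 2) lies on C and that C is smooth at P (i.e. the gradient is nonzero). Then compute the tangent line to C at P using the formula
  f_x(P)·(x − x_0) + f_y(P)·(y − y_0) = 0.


Tangent line at P: 12*x + 29*y - 46 = 0.

Step 1: f(-1, 2) = 0, so P lies on C.
Step 2: partial derivatives
  f_x(x, y) = 6*x**2 - 4*x*y + 2*x, f_y(x, y) = -2*x**2 + 6*y**2 + 4*y - 1.
  f_x(P) = 12, f_y(P) = 29 (gradient nonzero, so P is smooth).
Step 3: tangent line at P: 12·(x − -1) + 29·(y − 2) = 0.
Expanding: 12*x + 29*y - 46 = 0.


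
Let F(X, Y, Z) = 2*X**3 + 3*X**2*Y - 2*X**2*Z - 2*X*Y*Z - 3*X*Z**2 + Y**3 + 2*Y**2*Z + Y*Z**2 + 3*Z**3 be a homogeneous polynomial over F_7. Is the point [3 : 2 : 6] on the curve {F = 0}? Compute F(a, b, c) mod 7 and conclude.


F(3,2,6) ≡ 2 (mod 7); P is NOT on the curve.

Evaluate F(3, 2, 6) term-by-term (mod 7).
  2*X**3 ↦ 2·27·1·1 = 54
  3*X**2*Y ↦ 3·9·2·1 = 54
  -2*X**2*Z ↦ -2·9·1·6 = -108
  -2*X*Y*Z ↦ -2·3·2·6 = -72
  -3*X*Z**2 ↦ -3·3·1·36 = -324
  Y**3 ↦ 1·1·8·1 = 8
  2*Y**2*Z ↦ 2·1·4·6 = 48
  Y*Z**2 ↦ 1·1·2·36 = 72
  3*Z**3 ↦ 3·1·1·216 = 648
Sum: F(3, 2, 6) = (54) + (54) + (-108) + (-72) + (-324) + (8) + (48) + (72) + (648) = 380.
Reducing mod 7: 380 ≡ 2 (mod 7).
Since F(a, b, c) ≡ 2 ≠ 0 (mod 7), P does NOT lie on the curve.


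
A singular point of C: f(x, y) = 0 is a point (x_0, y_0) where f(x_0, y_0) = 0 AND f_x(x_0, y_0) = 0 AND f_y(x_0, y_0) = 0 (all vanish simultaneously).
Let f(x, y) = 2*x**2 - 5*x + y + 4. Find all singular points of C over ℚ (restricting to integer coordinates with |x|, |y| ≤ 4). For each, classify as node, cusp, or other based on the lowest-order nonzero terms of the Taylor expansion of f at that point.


No singular points in the scanned grid; C is smooth there.

Compute partial derivatives:
  f_x = 4*x - 5.
  f_y = 1.
f_y = 1 is a nonzero constant, so f_y never vanishes: no point (x, y) can satisfy f = f_x = f_y = 0. In particular no (x, y) ∈ {−4, ..., 4}² is singular; the curve is smooth.


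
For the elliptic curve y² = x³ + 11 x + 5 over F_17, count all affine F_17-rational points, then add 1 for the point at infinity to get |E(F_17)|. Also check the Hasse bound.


Affine points = {(1, 0), (2, 1), (2, 16), (5, 7), (5, 10), (6, 7), (6, 10), (7, 0), (9, 0), (13, 4), (13, 13), (14, 8), (14, 9), (15, 3), (15, 14)}; affine count = 15; |E(F_17)| = 16.

Discriminant check: Δ ∝ 4a³ + 27b² = 4·11³ + 27·5² = 4·1331 + 27·25 ≡ 15 (mod 17). Nonzero ⇒ E is nonsingular.
For each x ∈ F_17, compute rhs = x³ + 11·x + 5 mod 17, then count y ∈ F_17 with y² ≡ rhs.
  x = 0: rhs = 5, matching y values: none (0 points).
  x = 1: rhs = 0, matching y values: 0 (1 points).
  x = 2: rhs = 1, matching y values: 1, 16 (2 points).
  x = 3: rhs = 14, matching y values: none (0 points).
  x = 4: rhs = 11, matching y values: none (0 points).
  x = 5: rhs = 15, matching y values: 7, 10 (2 points).
  x = 6: rhs = 15, matching y values: 7, 10 (2 points).
  x = 7: rhs = 0, matching y values: 0 (1 points).
  x = 8: rhs = 10, matching y values: none (0 points).
  x = 9: rhs = 0, matching y values: 0 (1 points).
  x = 10: rhs = 10, matching y values: none (0 points).
  x = 11: rhs = 12, matching y values: none (0 points).
  x = 12: rhs = 12, matching y values: none (0 points).
  x = 13: rhs = 16, matching y values: 4, 13 (2 points).
  x = 14: rhs = 13, matching y values: 8, 9 (2 points).
  x = 15: rhs = 9, matching y values: 3, 14 (2 points).
  x = 16: rhs = 10, matching y values: none (0 points).
Total affine count: 15.
Full point count |E(F_17)| = 15 + 1 = 16.
Hasse bound: |16 − (17+1)| = |-2| = 2 ≤ 2√17 ≈ 8.2462 ✓.


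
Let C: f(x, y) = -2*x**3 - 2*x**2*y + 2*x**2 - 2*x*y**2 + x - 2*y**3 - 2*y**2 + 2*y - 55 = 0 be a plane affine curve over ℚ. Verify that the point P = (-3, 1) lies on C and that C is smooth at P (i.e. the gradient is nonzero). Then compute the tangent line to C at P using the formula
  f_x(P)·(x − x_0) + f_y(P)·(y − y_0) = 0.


Tangent line at P: -55*x - 14*y - 151 = 0.

Step 1: f(-3, 1) = 0, so P lies on C.
Step 2: partial derivatives
  f_x(x, y) = -6*x**2 - 4*x*y + 4*x - 2*y**2 + 1, f_y(x, y) = -2*x**2 - 4*x*y - 6*y**2 - 4*y + 2.
  f_x(P) = -55, f_y(P) = -14 (gradient nonzero, so P is smooth).
Step 3: tangent line at P: -55·(x − -3) + -14·(y − 1) = 0.
Expanding: -55*x - 14*y - 151 = 0.


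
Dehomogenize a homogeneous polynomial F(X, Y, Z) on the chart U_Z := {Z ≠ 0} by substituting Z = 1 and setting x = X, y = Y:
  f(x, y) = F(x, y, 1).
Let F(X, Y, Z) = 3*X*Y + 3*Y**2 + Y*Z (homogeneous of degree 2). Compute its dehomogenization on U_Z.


f(x, y) = 3*x*y + 3*y**2 + y

On U_Z we set Z = 1. Each monomial c·X^i·Y^j·Z^k in F becomes c·x^i·y^j·1^k = c·x^i·y^j.
Substituting Z = 1: F(X, Y, 1) = 3*x*y + 3*y**2 + y.
Note: deg(f) ≤ deg(F) = 2; strict inequality happens when F is divisible by Z (lost terms).


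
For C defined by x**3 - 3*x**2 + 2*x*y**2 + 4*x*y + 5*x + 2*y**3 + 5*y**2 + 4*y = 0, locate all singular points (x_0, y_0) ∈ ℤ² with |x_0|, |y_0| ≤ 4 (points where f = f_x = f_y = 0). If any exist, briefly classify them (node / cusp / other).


Singular points: {(1, -1)}; classification: cusp.

Compute partial derivatives:
  f_x = 3*x**2 - 6*x + 2*y**2 + 4*y + 5.
  f_y = 4*x*y + 4*x + 6*y**2 + 10*y + 4.
Scan x_0 ∈ {−4, ..., 4}. For each x_0, f_y(x_0, y) is a polynomial in y; find its integer roots y ∈ {−4, ..., 4}, then test f_x and f at those candidates.
  x = -4: f_y(-4, y) = 6*y**2 - 6*y - 12; vanishes at y ∈ {-1, 2}. (-4, -1): f_x = 75 ≠ 0; (-4, 2): f_x = 93 ≠ 0.
  x = -3: f_y(-3, y) = 6*y**2 - 2*y - 8; vanishes at y ∈ {-1}. (-3, -1): f_x = 48 ≠ 0.
  x = -2: f_y(-2, y) = 6*y**2 + 2*y - 4; vanishes at y ∈ {-1}. (-2, -1): f_x = 27 ≠ 0.
  x = -1: f_y(-1, y) = 6*y**2 + 6*y; vanishes at y ∈ {-1, 0}. (-1, -1): f_x = 12 ≠ 0; (-1, 0): f_x = 14 ≠ 0.
  x = 0: f_y(0, y) = 6*y**2 + 10*y + 4; vanishes at y ∈ {-1}. (0, -1): f_x = 3 ≠ 0.
  x = 1: f_y(1, y) = 6*y**2 + 14*y + 8; vanishes at y ∈ {-1}. (1, -1): f_x = 0, f = 0 — SINGULAR.
  x = 2: f_y(2, y) = 6*y**2 + 18*y + 12; vanishes at y ∈ {-2, -1}. (2, -2): f_x = 5 ≠ 0; (2, -1): f_x = 3 ≠ 0.
  x = 3: f_y(3, y) = 6*y**2 + 22*y + 16; vanishes at y ∈ {-1}. (3, -1): f_x = 12 ≠ 0.
  x = 4: f_y(4, y) = 6*y**2 + 26*y + 20; vanishes at y ∈ {-1}. (4, -1): f_x = 27 ≠ 0.
Only singular point on the grid: (1, -1).
Classify: substitute x = 1 + u, y = -1 + v and expand: f = u**3 + 2*u*v**2 + 2*v**3 + v**2.
No constant or linear terms (consistent with a singular point). Quadratic part: v**2. Cubic part: u**3 + 2*u*v**2 + 2*v**3.
The quadratic part v**2 is a perfect square, so there is a single (double) tangent line v = 0, i.e. y = -1. Restricting the cubic part to that line (v = 0) leaves u**3 ≠ 0, so f is not divisible by v and the branch is v² ≈ -u**3 to lowest order — this is a cusp.
Classification: cusp.


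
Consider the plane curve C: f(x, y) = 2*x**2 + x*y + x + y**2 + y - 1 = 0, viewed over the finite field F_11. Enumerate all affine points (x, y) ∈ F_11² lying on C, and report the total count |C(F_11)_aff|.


Affine F_11-points: {(0, 3), (0, 7), (6, 0), (6, 4), (7, 7), (8, 4), (8, 9), (9, 3), (9, 9), (10, 0)}; count = 10.

For each of the 121 pairs (x, y) ∈ F_11², evaluate f(x, y) mod 11. Record the zeros.
  x = 0: [0↦10, 1↦1, 2↦5, 3↦0, 4↦8, 5↦7, 6↦8, 7↦0, 8↦5, 9↦1, 10↦10]  zeros at y ∈ {3, 7}
  x = 1: [0↦2, 1↦5, 2↦10, 3↦6, 4↦4, 5↦4, 6↦6, 7↦10, 8↦5, 9↦2, 10↦1]  zeros at y ∈ ∅
  x = 2: [0↦9, 1↦2, 2↦8, 3↦5, 4↦4, 5↦5, 6↦8, 7↦2, 8↦9, 9↦7, 10↦7]  zeros at y ∈ ∅
  x = 3: [0↦9, 1↦3, 2↦10, 3↦8, 4↦8, 5↦10, 6↦3, 7↦9, 8↦6, 9↦5, 10↦6]  zeros at y ∈ ∅
  x = 4: [0↦2, 1↦8, 2↦5, 3↦4, 4↦5, 5↦8, 6↦2, 7↦9, 8↦7, 9↦7, 10↦9]  zeros at y ∈ ∅
  x = 5: [0↦10, 1↦6, 2↦4, 3↦4, 4↦6, 5↦10, 6↦5, 7↦2, 8↦1, 9↦2, 10↦5]  zeros at y ∈ ∅
  x = 6: [0↦0, 1↦8, 2↦7, 3↦8, 4↦0, 5↦5, 6↦1, 7↦10, 8↦10, 9↦1, 10↦5]  zeros at y ∈ {0, 4}
  x = 7: [0↦5, 1↦3, 2↦3, 3↦5, 4↦9, 5↦4, 6↦1, 7↦0, 8↦1, 9↦4, 10↦9]  zeros at y ∈ {7}
  x = 8: [0↦3, 1↦2, 2↦3, 3↦6, 4↦0, 5↦7, 6↦5, 7↦5, 8↦7, 9↦0, 10↦6]  zeros at y ∈ {4, 9}
  x = 9: [0↦5, 1↦5, 2↦7, 3↦0, 4↦6, 5↦3, 6↦2, 7↦3, 8↦6, 9↦0, 10↦7]  zeros at y ∈ {3, 9}
  x = 10: [0↦0, 1↦1, 2↦4, 3↦9, 4↦5, 5↦3, 6↦3, 7↦5, 8↦9, 9↦4, 10↦1]  zeros at y ∈ {0}
Collecting zeros: affine points = {(0, 3), (0, 7), (6, 0), (6, 4), (7, 7), (8, 4), (8, 9), (9, 3), (9, 9), (10, 0)}.
Total count |C(F_11)_aff| = 10.


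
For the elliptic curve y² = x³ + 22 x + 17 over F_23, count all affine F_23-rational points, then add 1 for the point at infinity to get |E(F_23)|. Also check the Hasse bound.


Affine points = {(2, 0), (3, 8), (3, 15), (4, 10), (4, 13), (7, 10), (7, 13), (9, 1), (9, 22), (10, 8), (10, 15), (11, 7), (11, 16), (12, 10), (12, 13), (13, 4), (13, 19), (16, 7), (16, 16), (18, 9), (18, 14), (19, 7), (19, 16), (20, 4), (20, 19)}; affine count = 25; |E(F_23)| = 26.

Discriminant check: Δ ∝ 4a³ + 27b² = 4·22³ + 27·17² = 4·10648 + 27·289 ≡ 2 (mod 23). Nonzero ⇒ E is nonsingular.
For each x ∈ F_23, compute rhs = x³ + 22·x + 17 mod 23, then count y ∈ F_23 with y² ≡ rhs.
  x = 0: rhs = 17, matching y values: none (0 points).
  x = 1: rhs = 17, matching y values: none (0 points).
  x = 2: rhs = 0, matching y values: 0 (1 points).
  x = 3: rhs = 18, matching y values: 8, 15 (2 points).
  x = 4: rhs = 8, matching y values: 10, 13 (2 points).
  x = 5: rhs = 22, matching y values: none (0 points).
  x = 6: rhs = 20, matching y values: none (0 points).
  x = 7: rhs = 8, matching y values: 10, 13 (2 points).
  x = 8: rhs = 15, matching y values: none (0 points).
  x = 9: rhs = 1, matching y values: 1, 22 (2 points).
  x = 10: rhs = 18, matching y values: 8, 15 (2 points).
  x = 11: rhs = 3, matching y values: 7, 16 (2 points).
  x = 12: rhs = 8, matching y values: 10, 13 (2 points).
  x = 13: rhs = 16, matching y values: 4, 19 (2 points).
  x = 14: rhs = 10, matching y values: none (0 points).
  x = 15: rhs = 19, matching y values: none (0 points).
  x = 16: rhs = 3, matching y values: 7, 16 (2 points).
  x = 17: rhs = 14, matching y values: none (0 points).
  x = 18: rhs = 12, matching y values: 9, 14 (2 points).
  x = 19: rhs = 3, matching y values: 7, 16 (2 points).
  x = 20: rhs = 16, matching y values: 4, 19 (2 points).
  x = 21: rhs = 11, matching y values: none (0 points).
  x = 22: rhs = 17, matching y values: none (0 points).
Total affine count: 25.
Full point count |E(F_23)| = 25 + 1 = 26.
Hasse bound: |26 − (23+1)| = |2| = 2 ≤ 2√23 ≈ 9.5917 ✓.


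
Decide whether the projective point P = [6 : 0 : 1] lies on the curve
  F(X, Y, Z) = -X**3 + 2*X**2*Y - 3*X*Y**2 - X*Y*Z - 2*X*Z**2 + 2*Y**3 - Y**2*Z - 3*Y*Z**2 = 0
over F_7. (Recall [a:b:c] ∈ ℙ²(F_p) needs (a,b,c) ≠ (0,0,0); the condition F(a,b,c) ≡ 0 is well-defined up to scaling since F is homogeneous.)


F(6,0,1) ≡ 3 (mod 7); P is NOT on the curve.

Evaluate F(6, 0, 1) term-by-term (mod 7).
  -X**3 ↦ -1·216·1·1 = -216
  2*X**2*Y ↦ 2·36·0·1 = 0
  -3*X*Y**2 ↦ -3·6·0·1 = 0
  -X*Y*Z ↦ -1·6·0·1 = 0
  -2*X*Z**2 ↦ -2·6·1·1 = -12
  2*Y**3 ↦ 2·1·0·1 = 0
  -Y**2*Z ↦ -1·1·0·1 = 0
  -3*Y*Z**2 ↦ -3·1·0·1 = 0
Sum: F(6, 0, 1) = (-216) + (0) + (0) + (0) + (-12) + (0) + (0) + (0) = -228.
Reducing mod 7: -228 ≡ 3 (mod 7).
Since F(a, b, c) ≡ 3 ≠ 0 (mod 7), P does NOT lie on the curve.


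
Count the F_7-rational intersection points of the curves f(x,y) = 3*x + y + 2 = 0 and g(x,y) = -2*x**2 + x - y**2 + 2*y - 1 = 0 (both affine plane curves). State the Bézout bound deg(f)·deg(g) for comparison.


Common zeros: ∅; count = 0; Bézout bound = 2.

deg(f) = 1, deg(g) = 2, so Bézout bound = 2.
Scan x ∈ F_7. For each x, list the y ∈ F_7 with f(x, y) ≡ 0 and those with g(x, y) ≡ 0 (mod 7); the common zeros in that column are the intersection.
  x = 0: f ≡ 0 at y ∈ {5}; g ≡ 0 at y ∈ {1}; common: ∅.
  x = 1: f ≡ 0 at y ∈ {2}; g ≡ 0 at y ∈ ∅; common: ∅.
  x = 2: f ≡ 0 at y ∈ {6}; g ≡ 0 at y ∈ {0, 2}; common: ∅.
  x = 3: f ≡ 0 at y ∈ {3}; g ≡ 0 at y ∈ ∅; common: ∅.
  x = 4: f ≡ 0 at y ∈ {0}; g ≡ 0 at y ∈ {1}; common: ∅.
  x = 5: f ≡ 0 at y ∈ {4}; g ≡ 0 at y ∈ {3, 6}; common: ∅.
  x = 6: f ≡ 0 at y ∈ {1}; g ≡ 0 at y ∈ {3, 6}; common: ∅.
Collecting: common zeros = ∅, so the count is 0.
Comparison with the Bézout bound: 0 ≤ 2 = deg(f)·deg(g), as expected for curves with no common component (the affine F_7-count falls short of the bound because intersections may lie at infinity, over extension fields, or carry multiplicity).


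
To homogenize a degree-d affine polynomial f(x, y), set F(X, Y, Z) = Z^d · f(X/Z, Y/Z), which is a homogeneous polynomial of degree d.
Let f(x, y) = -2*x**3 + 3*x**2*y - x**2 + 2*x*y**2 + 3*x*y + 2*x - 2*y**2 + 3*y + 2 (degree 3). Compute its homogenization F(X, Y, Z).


F(X, Y, Z) = -2*X**3 + 3*X**2*Y - X**2*Z + 2*X*Y**2 + 3*X*Y*Z + 2*X*Z**2 - 2*Y**2*Z + 3*Y*Z**2 + 2*Z**3

deg(f) = 3.
Substitute x = X/Z, y = Y/Z into f, then multiply by Z^3.
  monomial -2·x^3·y^0 ↦ -2·X^3·Y^0·Z^0.
  monomial 3·x^2·y^1 ↦ 3·X^2·Y^1·Z^0.
  monomial -1·x^2·y^0 ↦ -1·X^2·Y^0·Z^1.
  monomial 2·x^1·y^2 ↦ 2·X^1·Y^2·Z^0.
  monomial 3·x^1·y^1 ↦ 3·X^1·Y^1·Z^1.
  monomial 2·x^1·y^0 ↦ 2·X^1·Y^0·Z^2.
  monomial -2·x^0·y^2 ↦ -2·X^0·Y^2·Z^1.
  monomial 3·x^0·y^1 ↦ 3·X^0·Y^1·Z^2.
  monomial 2·x^0·y^0 ↦ 2·X^0·Y^0·Z^3.
Collecting: F(X, Y, Z) = -2*X**3 + 3*X**2*Y - X**2*Z + 2*X*Y**2 + 3*X*Y*Z + 2*X*Z**2 - 2*Y**2*Z + 3*Y*Z**2 + 2*Z**3.


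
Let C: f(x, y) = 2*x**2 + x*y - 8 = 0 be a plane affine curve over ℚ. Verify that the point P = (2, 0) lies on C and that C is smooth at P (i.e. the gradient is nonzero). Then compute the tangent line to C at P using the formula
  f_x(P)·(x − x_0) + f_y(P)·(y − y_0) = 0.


Tangent line at P: 8*x + 2*y - 16 = 0.

Step 1: f(2, 0) = 0, so P lies on C.
Step 2: partial derivatives
  f_x(x, y) = 4*x + y, f_y(x, y) = x.
  f_x(P) = 8, f_y(P) = 2 (gradient nonzero, so P is smooth).
Step 3: tangent line at P: 8·(x − 2) + 2·(y − 0) = 0.
Expanding: 8*x + 2*y - 16 = 0.


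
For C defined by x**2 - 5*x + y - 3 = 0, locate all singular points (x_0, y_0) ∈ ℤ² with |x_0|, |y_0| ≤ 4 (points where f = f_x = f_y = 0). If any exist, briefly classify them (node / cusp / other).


No singular points in the scanned grid; C is smooth there.

Compute partial derivatives:
  f_x = 2*x - 5.
  f_y = 1.
f_y = 1 is a nonzero constant, so f_y never vanishes: no point (x, y) can satisfy f = f_x = f_y = 0. In particular no (x, y) ∈ {−4, ..., 4}² is singular; the curve is smooth.


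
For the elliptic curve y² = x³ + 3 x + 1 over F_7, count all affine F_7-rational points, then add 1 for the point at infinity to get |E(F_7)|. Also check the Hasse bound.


Affine points = {(0, 1), (0, 6), (2, 1), (2, 6), (3, 3), (3, 4), (4, 0), (5, 1), (5, 6), (6, 2), (6, 5)}; affine count = 11; |E(F_7)| = 12.

Discriminant check: Δ ∝ 4a³ + 27b² = 4·3³ + 27·1² = 4·27 + 27·1 ≡ 2 (mod 7). Nonzero ⇒ E is nonsingular.
For each x ∈ F_7, compute rhs = x³ + 3·x + 1 mod 7, then count y ∈ F_7 with y² ≡ rhs.
  x = 0: rhs = 1, matching y values: 1, 6 (2 points).
  x = 1: rhs = 5, matching y values: none (0 points).
  x = 2: rhs = 1, matching y values: 1, 6 (2 points).
  x = 3: rhs = 2, matching y values: 3, 4 (2 points).
  x = 4: rhs = 0, matching y values: 0 (1 points).
  x = 5: rhs = 1, matching y values: 1, 6 (2 points).
  x = 6: rhs = 4, matching y values: 2, 5 (2 points).
Total affine count: 11.
Full point count |E(F_7)| = 11 + 1 = 12.
Hasse bound: |12 − (7+1)| = |4| = 4 ≤ 2√7 ≈ 5.2915 ✓.


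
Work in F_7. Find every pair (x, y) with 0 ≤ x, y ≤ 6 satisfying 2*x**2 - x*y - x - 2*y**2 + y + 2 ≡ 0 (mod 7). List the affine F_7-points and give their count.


Affine F_7-points: {(2, 4), (2, 6), (3, 3), (4, 4), (4, 5), (5, 6), (6, 3), (6, 5)}; count = 8.

For each of the 49 pairs (x, y) ∈ F_7², evaluate f(x, y) mod 7. Record the zeros.
  x = 0: [0↦2, 1↦1, 2↦3, 3↦1, 4↦2, 5↦6, 6↦6]  zeros at y ∈ ∅
  x = 1: [0↦3, 1↦1, 2↦2, 3↦6, 4↦6, 5↦2, 6↦1]  zeros at y ∈ ∅
  x = 2: [0↦1, 1↦5, 2↦5, 3↦1, 4↦0, 5↦2, 6↦0]  zeros at y ∈ {4, 6}
  x = 3: [0↦3, 1↦6, 2↦5, 3↦0, 4↦5, 5↦6, 6↦3]  zeros at y ∈ {3}
  x = 4: [0↦2, 1↦4, 2↦2, 3↦3, 4↦0, 5↦0, 6↦3]  zeros at y ∈ {4, 5}
  x = 5: [0↦5, 1↦6, 2↦3, 3↦3, 4↦6, 5↦5, 6↦0]  zeros at y ∈ {6}
  x = 6: [0↦5, 1↦5, 2↦1, 3↦0, 4↦2, 5↦0, 6↦1]  zeros at y ∈ {3, 5}
Collecting zeros: affine points = {(2, 4), (2, 6), (3, 3), (4, 4), (4, 5), (5, 6), (6, 3), (6, 5)}.
Total count |C(F_7)_aff| = 8.


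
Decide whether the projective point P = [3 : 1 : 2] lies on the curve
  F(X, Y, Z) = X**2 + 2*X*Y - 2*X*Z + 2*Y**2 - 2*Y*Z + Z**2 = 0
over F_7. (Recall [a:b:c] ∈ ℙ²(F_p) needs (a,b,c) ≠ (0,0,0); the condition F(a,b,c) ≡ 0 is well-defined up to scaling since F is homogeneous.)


F(3,1,2) ≡ 5 (mod 7); P is NOT on the curve.

Evaluate F(3, 1, 2) term-by-term (mod 7).
  X**2 ↦ 1·9·1·1 = 9
  2*X*Y ↦ 2·3·1·1 = 6
  -2*X*Z ↦ -2·3·1·2 = -12
  2*Y**2 ↦ 2·1·1·1 = 2
  -2*Y*Z ↦ -2·1·1·2 = -4
  Z**2 ↦ 1·1·1·4 = 4
Sum: F(3, 1, 2) = (9) + (6) + (-12) + (2) + (-4) + (4) = 5.
Reducing mod 7: 5 ≡ 5 (mod 7).
Since F(a, b, c) ≡ 5 ≠ 0 (mod 7), P does NOT lie on the curve.


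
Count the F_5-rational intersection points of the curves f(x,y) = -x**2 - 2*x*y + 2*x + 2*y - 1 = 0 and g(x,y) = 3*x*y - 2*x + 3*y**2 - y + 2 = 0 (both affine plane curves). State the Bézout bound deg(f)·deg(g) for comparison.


Common zeros: {(1, 0), (1, 1), (2, 2)}; count = 3; Bézout bound = 4.

deg(f) = 2, deg(g) = 2, so Bézout bound = 4.
Scan x ∈ F_5. For each x, list the y ∈ F_5 with f(x, y) ≡ 0 and those with g(x, y) ≡ 0 (mod 5); the common zeros in that column are the intersection.
  x = 0: f ≡ 0 at y ∈ {3}; g ≡ 0 at y ∈ ∅; common: ∅.
  x = 1: f ≡ 0 at y ∈ {0, 1, 2, 3, 4}; g ≡ 0 at y ∈ {0, 1}; common: {0, 1}.
  x = 2: f ≡ 0 at y ∈ {2}; g ≡ 0 at y ∈ {2, 3}; common: {2}.
  x = 3: f ≡ 0 at y ∈ {4}; g ≡ 0 at y ∈ ∅; common: ∅.
  x = 4: f ≡ 0 at y ∈ {1}; g ≡ 0 at y ∈ ∅; common: ∅.
Collecting: common zeros = {(1, 0), (1, 1), (2, 2)}, so the count is 3.
Comparison with the Bézout bound: 3 ≤ 4 = deg(f)·deg(g), as expected for curves with no common component (the affine F_5-count falls short of the bound because intersections may lie at infinity, over extension fields, or carry multiplicity).


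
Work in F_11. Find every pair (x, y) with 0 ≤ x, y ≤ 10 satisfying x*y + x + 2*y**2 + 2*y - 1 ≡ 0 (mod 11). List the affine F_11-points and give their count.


Affine F_11-points: {(0, 2), (0, 8), (1, 0), (1, 4), (3, 5), (3, 9), (4, 1), (4, 7), (7, 6), (8, 3)}; count = 10.

For each of the 121 pairs (x, y) ∈ F_11², evaluate f(x, y) mod 11. Record the zeros.
  x = 0: [0↦10, 1↦3, 2↦0, 3↦1, 4↦6, 5↦4, 6↦6, 7↦1, 8↦0, 9↦3, 10↦10]  zeros at y ∈ {2, 8}
  x = 1: [0↦0, 1↦5, 2↦3, 3↦5, 4↦0, 5↦10, 6↦2, 7↦9, 8↦9, 9↦2, 10↦10]  zeros at y ∈ {0, 4}
  x = 2: [0↦1, 1↦7, 2↦6, 3↦9, 4↦5, 5↦5, 6↦9, 7↦6, 8↦7, 9↦1, 10↦10]  zeros at y ∈ ∅
  x = 3: [0↦2, 1↦9, 2↦9, 3↦2, 4↦10, 5↦0, 6↦5, 7↦3, 8↦5, 9↦0, 10↦10]  zeros at y ∈ {5, 9}
  x = 4: [0↦3, 1↦0, 2↦1, 3↦6, 4↦4, 5↦6, 6↦1, 7↦0, 8↦3, 9↦10, 10↦10]  zeros at y ∈ {1, 7}
  x = 5: [0↦4, 1↦2, 2↦4, 3↦10, 4↦9, 5↦1, 6↦8, 7↦8, 8↦1, 9↦9, 10↦10]  zeros at y ∈ ∅
  x = 6: [0↦5, 1↦4, 2↦7, 3↦3, 4↦3, 5↦7, 6↦4, 7↦5, 8↦10, 9↦8, 10↦10]  zeros at y ∈ ∅
  x = 7: [0↦6, 1↦6, 2↦10, 3↦7, 4↦8, 5↦2, 6↦0, 7↦2, 8↦8, 9↦7, 10↦10]  zeros at y ∈ {6}
  x = 8: [0↦7, 1↦8, 2↦2, 3↦0, 4↦2, 5↦8, 6↦7, 7↦10, 8↦6, 9↦6, 10↦10]  zeros at y ∈ {3}
  x = 9: [0↦8, 1↦10, 2↦5, 3↦4, 4↦7, 5↦3, 6↦3, 7↦7, 8↦4, 9↦5, 10↦10]  zeros at y ∈ ∅
  x = 10: [0↦9, 1↦1, 2↦8, 3↦8, 4↦1, 5↦9, 6↦10, 7↦4, 8↦2, 9↦4, 10↦10]  zeros at y ∈ ∅
Collecting zeros: affine points = {(0, 2), (0, 8), (1, 0), (1, 4), (3, 5), (3, 9), (4, 1), (4, 7), (7, 6), (8, 3)}.
Total count |C(F_11)_aff| = 10.


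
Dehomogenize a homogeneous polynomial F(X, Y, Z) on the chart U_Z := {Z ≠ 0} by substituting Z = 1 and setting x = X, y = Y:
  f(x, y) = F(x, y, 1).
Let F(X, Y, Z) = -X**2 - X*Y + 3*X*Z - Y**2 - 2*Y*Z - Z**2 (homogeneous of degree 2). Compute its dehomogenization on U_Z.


f(x, y) = -x**2 - x*y + 3*x - y**2 - 2*y - 1

On U_Z we set Z = 1. Each monomial c·X^i·Y^j·Z^k in F becomes c·x^i·y^j·1^k = c·x^i·y^j.
Substituting Z = 1: F(X, Y, 1) = -x**2 - x*y + 3*x - y**2 - 2*y - 1.
Note: deg(f) ≤ deg(F) = 2; strict inequality happens when F is divisible by Z (lost terms).


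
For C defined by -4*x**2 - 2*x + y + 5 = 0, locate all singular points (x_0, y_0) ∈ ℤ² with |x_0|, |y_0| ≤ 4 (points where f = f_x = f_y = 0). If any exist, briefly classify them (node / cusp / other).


No singular points in the scanned grid; C is smooth there.

Compute partial derivatives:
  f_x = -8*x - 2.
  f_y = 1.
f_y = 1 is a nonzero constant, so f_y never vanishes: no point (x, y) can satisfy f = f_x = f_y = 0. In particular no (x, y) ∈ {−4, ..., 4}² is singular; the curve is smooth.


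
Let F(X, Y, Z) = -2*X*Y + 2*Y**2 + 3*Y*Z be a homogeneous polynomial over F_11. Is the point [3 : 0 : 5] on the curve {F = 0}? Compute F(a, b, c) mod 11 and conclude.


F(3,0,5) ≡ 0 (mod 11); P is on the curve.

Evaluate F(3, 0, 5) term-by-term (mod 11).
  -2*X*Y ↦ -2·3·0·1 = 0
  2*Y**2 ↦ 2·1·0·1 = 0
  3*Y*Z ↦ 3·1·0·5 = 0
Sum: F(3, 0, 5) = (0) + (0) + (0) = 0.
Reducing mod 11: 0 ≡ 0 (mod 11).
Since F(a, b, c) ≡ 0 (mod 11), P lies on the curve.


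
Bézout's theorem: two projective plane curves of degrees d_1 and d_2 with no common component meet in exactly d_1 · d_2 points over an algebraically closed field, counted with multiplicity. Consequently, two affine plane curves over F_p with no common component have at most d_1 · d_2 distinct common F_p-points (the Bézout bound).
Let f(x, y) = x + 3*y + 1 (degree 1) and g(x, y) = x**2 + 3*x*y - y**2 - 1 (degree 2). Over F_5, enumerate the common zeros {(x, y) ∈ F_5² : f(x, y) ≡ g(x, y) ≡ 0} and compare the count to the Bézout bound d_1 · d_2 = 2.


Common zeros: {(0, 3), (4, 0)}; count = 2; Bézout bound = 2.

deg(f) = 1, deg(g) = 2, so Bézout bound = 2.
Scan x ∈ F_5. For each x, list the y ∈ F_5 with f(x, y) ≡ 0 and those with g(x, y) ≡ 0 (mod 5); the common zeros in that column are the intersection.
  x = 0: f ≡ 0 at y ∈ {3}; g ≡ 0 at y ∈ {2, 3}; common: {3}.
  x = 1: f ≡ 0 at y ∈ {1}; g ≡ 0 at y ∈ {0, 3}; common: ∅.
  x = 2: f ≡ 0 at y ∈ {4}; g ≡ 0 at y ∈ ∅; common: ∅.
  x = 3: f ≡ 0 at y ∈ {2}; g ≡ 0 at y ∈ ∅; common: ∅.
  x = 4: f ≡ 0 at y ∈ {0}; g ≡ 0 at y ∈ {0, 2}; common: {0}.
Collecting: common zeros = {(0, 3), (4, 0)}, so the count is 2.
Comparison with the Bézout bound: 2 ≤ 2 = deg(f)·deg(g), as expected for curves with no common component (the bound is attained).


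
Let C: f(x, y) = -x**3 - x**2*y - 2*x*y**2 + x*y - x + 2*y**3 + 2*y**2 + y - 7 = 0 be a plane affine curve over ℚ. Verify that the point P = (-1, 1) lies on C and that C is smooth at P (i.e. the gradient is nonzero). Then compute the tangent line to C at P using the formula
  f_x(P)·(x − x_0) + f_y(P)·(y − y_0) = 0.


Tangent line at P: -3*x + 13*y - 16 = 0.

Step 1: f(-1, 1) = 0, so P lies on C.
Step 2: partial derivatives
  f_x(x, y) = -3*x**2 - 2*x*y - 2*y**2 + y - 1, f_y(x, y) = -x**2 - 4*x*y + x + 6*y**2 + 4*y + 1.
  f_x(P) = -3, f_y(P) = 13 (gradient nonzero, so P is smooth).
Step 3: tangent line at P: -3·(x − -1) + 13·(y − 1) = 0.
Expanding: -3*x + 13*y - 16 = 0.


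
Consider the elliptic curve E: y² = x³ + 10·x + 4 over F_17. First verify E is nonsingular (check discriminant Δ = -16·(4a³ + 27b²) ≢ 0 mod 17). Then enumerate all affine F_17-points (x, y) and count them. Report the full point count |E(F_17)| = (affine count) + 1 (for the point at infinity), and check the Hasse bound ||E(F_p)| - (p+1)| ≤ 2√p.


Affine points = {(0, 2), (0, 15), (1, 7), (1, 10), (2, 7), (2, 10), (5, 3), (5, 14), (6, 5), (6, 12), (7, 3), (7, 14), (8, 1), (8, 16), (10, 4), (10, 13), (11, 0), (12, 4), (12, 13), (13, 6), (13, 11), (14, 7), (14, 10)}; affine count = 23; |E(F_17)| = 24.

Discriminant check: Δ ∝ 4a³ + 27b² = 4·10³ + 27·4² = 4·1000 + 27·16 ≡ 12 (mod 17). Nonzero ⇒ E is nonsingular.
For each x ∈ F_17, compute rhs = x³ + 10·x + 4 mod 17, then count y ∈ F_17 with y² ≡ rhs.
  x = 0: rhs = 4, matching y values: 2, 15 (2 points).
  x = 1: rhs = 15, matching y values: 7, 10 (2 points).
  x = 2: rhs = 15, matching y values: 7, 10 (2 points).
  x = 3: rhs = 10, matching y values: none (0 points).
  x = 4: rhs = 6, matching y values: none (0 points).
  x = 5: rhs = 9, matching y values: 3, 14 (2 points).
  x = 6: rhs = 8, matching y values: 5, 12 (2 points).
  x = 7: rhs = 9, matching y values: 3, 14 (2 points).
  x = 8: rhs = 1, matching y values: 1, 16 (2 points).
  x = 9: rhs = 7, matching y values: none (0 points).
  x = 10: rhs = 16, matching y values: 4, 13 (2 points).
  x = 11: rhs = 0, matching y values: 0 (1 points).
  x = 12: rhs = 16, matching y values: 4, 13 (2 points).
  x = 13: rhs = 2, matching y values: 6, 11 (2 points).
  x = 14: rhs = 15, matching y values: 7, 10 (2 points).
  x = 15: rhs = 10, matching y values: none (0 points).
  x = 16: rhs = 10, matching y values: none (0 points).
Total affine count: 23.
Full point count |E(F_17)| = 23 + 1 = 24.
Hasse bound: |24 − (17+1)| = |6| = 6 ≤ 2√17 ≈ 8.2462 ✓.


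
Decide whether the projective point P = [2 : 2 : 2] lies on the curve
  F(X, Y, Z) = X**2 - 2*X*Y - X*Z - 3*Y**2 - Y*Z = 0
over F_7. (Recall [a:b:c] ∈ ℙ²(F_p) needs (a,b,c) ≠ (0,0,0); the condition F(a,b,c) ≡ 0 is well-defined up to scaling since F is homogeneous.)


F(2,2,2) ≡ 4 (mod 7); P is NOT on the curve.

Evaluate F(2, 2, 2) term-by-term (mod 7).
  X**2 ↦ 1·4·1·1 = 4
  -2*X*Y ↦ -2·2·2·1 = -8
  -X*Z ↦ -1·2·1·2 = -4
  -3*Y**2 ↦ -3·1·4·1 = -12
  -Y*Z ↦ -1·1·2·2 = -4
Sum: F(2, 2, 2) = (4) + (-8) + (-4) + (-12) + (-4) = -24.
Reducing mod 7: -24 ≡ 4 (mod 7).
Since F(a, b, c) ≡ 4 ≠ 0 (mod 7), P does NOT lie on the curve.


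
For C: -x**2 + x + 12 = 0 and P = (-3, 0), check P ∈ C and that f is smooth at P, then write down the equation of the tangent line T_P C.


Tangent line at P: 7*x + 21 = 0.

Step 1: f(-3, 0) = 0, so P lies on C.
Step 2: partial derivatives
  f_x(x, y) = 1 - 2*x, f_y(x, y) = 0.
  f_x(P) = 7, f_y(P) = 0 (gradient nonzero, so P is smooth).
Step 3: tangent line at P: 7·(x − -3) + 0·(y − 0) = 0.
Expanding: 7*x + 21 = 0.


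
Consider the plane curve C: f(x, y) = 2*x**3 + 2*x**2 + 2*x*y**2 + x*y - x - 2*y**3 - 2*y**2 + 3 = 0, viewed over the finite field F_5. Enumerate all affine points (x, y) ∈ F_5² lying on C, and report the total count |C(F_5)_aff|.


Affine F_5-points: {(1, 1), (1, 3), (2, 0), (2, 3), (3, 4), (4, 2)}; count = 6.

For each of the 25 pairs (x, y) ∈ F_5², evaluate f(x, y) mod 5. Record the zeros.
  x = 0: [0↦3, 1↦4, 2↦4, 3↦1, 4↦3]  zeros at y ∈ ∅
  x = 1: [0↦1, 1↦0, 2↦2, 3↦0, 4↦2]  zeros at y ∈ {1, 3}
  x = 2: [0↦0, 1↦2, 2↦1, 3↦0, 4↦2]  zeros at y ∈ {0, 3}
  x = 3: [0↦2, 1↦2, 2↦3, 3↦3, 4↦0]  zeros at y ∈ {4}
  x = 4: [0↦4, 1↦2, 2↦0, 3↦1, 4↦3]  zeros at y ∈ {2}
Collecting zeros: affine points = {(1, 1), (1, 3), (2, 0), (2, 3), (3, 4), (4, 2)}.
Total count |C(F_5)_aff| = 6.


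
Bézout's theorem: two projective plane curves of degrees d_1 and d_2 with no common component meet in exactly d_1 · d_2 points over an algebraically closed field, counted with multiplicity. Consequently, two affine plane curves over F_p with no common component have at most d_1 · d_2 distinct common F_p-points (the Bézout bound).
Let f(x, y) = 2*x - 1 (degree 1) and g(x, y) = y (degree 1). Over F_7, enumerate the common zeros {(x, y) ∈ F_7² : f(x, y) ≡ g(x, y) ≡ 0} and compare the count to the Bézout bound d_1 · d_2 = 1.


Common zeros: {(4, 0)}; count = 1; Bézout bound = 1.

deg(f) = 1, deg(g) = 1, so Bézout bound = 1.
Scan x ∈ F_7. For each x, list the y ∈ F_7 with f(x, y) ≡ 0 and those with g(x, y) ≡ 0 (mod 7); the common zeros in that column are the intersection.
  x = 0: f ≡ 0 at y ∈ ∅; g ≡ 0 at y ∈ {0}; common: ∅.
  x = 1: f ≡ 0 at y ∈ ∅; g ≡ 0 at y ∈ {0}; common: ∅.
  x = 2: f ≡ 0 at y ∈ ∅; g ≡ 0 at y ∈ {0}; common: ∅.
  x = 3: f ≡ 0 at y ∈ ∅; g ≡ 0 at y ∈ {0}; common: ∅.
  x = 4: f ≡ 0 at y ∈ {0, 1, 2, 3, 4, 5, 6}; g ≡ 0 at y ∈ {0}; common: {0}.
  x = 5: f ≡ 0 at y ∈ ∅; g ≡ 0 at y ∈ {0}; common: ∅.
  x = 6: f ≡ 0 at y ∈ ∅; g ≡ 0 at y ∈ {0}; common: ∅.
Collecting: common zeros = {(4, 0)}, so the count is 1.
Comparison with the Bézout bound: 1 ≤ 1 = deg(f)·deg(g), as expected for curves with no common component (the bound is attained).


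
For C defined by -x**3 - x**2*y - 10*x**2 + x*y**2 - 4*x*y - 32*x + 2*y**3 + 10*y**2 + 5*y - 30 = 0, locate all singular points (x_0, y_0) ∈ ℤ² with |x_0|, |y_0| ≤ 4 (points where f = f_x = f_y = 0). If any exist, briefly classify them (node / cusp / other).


Singular points: {(-3, -1)}; classification: cusp.

Compute partial derivatives:
  f_x = -3*x**2 - 2*x*y - 20*x + y**2 - 4*y - 32.
  f_y = -x**2 + 2*x*y - 4*x + 6*y**2 + 20*y + 5.
Scan x_0 ∈ {−4, ..., 4}. For each x_0, f_y(x_0, y) is a polynomial in y; find its integer roots y ∈ {−4, ..., 4}, then test f_x and f at those candidates.
  x = -4: f_y(-4, y) = 6*y**2 + 12*y + 5; no integer root y with |y| ≤ 4.
  x = -3: f_y(-3, y) = 6*y**2 + 14*y + 8; vanishes at y ∈ {-1}. (-3, -1): f_x = 0, f = 0 — SINGULAR.
  x = -2: f_y(-2, y) = 6*y**2 + 16*y + 9; no integer root y with |y| ≤ 4.
  x = -1: f_y(-1, y) = 6*y**2 + 18*y + 8; no integer root y with |y| ≤ 4.
  x = 0: f_y(0, y) = 6*y**2 + 20*y + 5; no integer root y with |y| ≤ 4.
  x = 1: f_y(1, y) = 6*y**2 + 22*y; vanishes at y ∈ {0}. (1, 0): f_x = -55 ≠ 0.
  x = 2: f_y(2, y) = 6*y**2 + 24*y - 7; no integer root y with |y| ≤ 4.
  x = 3: f_y(3, y) = 6*y**2 + 26*y - 16; no integer root y with |y| ≤ 4.
  x = 4: f_y(4, y) = 6*y**2 + 28*y - 27; no integer root y with |y| ≤ 4.
Only singular point on the grid: (-3, -1).
Classify: substitute x = -3 + u, y = -1 + v and expand: f = -u**3 - u**2*v + u*v**2 + 2*v**3 + v**2.
No constant or linear terms (consistent with a singular point). Quadratic part: v**2. Cubic part: -u**3 - u**2*v + u*v**2 + 2*v**3.
The quadratic part v**2 is a perfect square, so there is a single (double) tangent line v = 0, i.e. y = -1. Restricting the cubic part to that line (v = 0) leaves -u**3 ≠ 0, so f is not divisible by v and the branch is v² ≈ u**3 to lowest order — this is a cusp.
Classification: cusp.


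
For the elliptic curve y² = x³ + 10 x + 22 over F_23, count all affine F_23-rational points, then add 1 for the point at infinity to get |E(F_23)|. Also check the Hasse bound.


Affine points = {(2, 2), (2, 21), (5, 6), (5, 17), (8, 4), (8, 19), (9, 6), (9, 17), (10, 8), (10, 15), (13, 7), (13, 16), (14, 10), (14, 13), (16, 0), (18, 10), (18, 13)}; affine count = 17; |E(F_23)| = 18.

Discriminant check: Δ ∝ 4a³ + 27b² = 4·10³ + 27·22² = 4·1000 + 27·484 ≡ 2 (mod 23). Nonzero ⇒ E is nonsingular.
For each x ∈ F_23, compute rhs = x³ + 10·x + 22 mod 23, then count y ∈ F_23 with y² ≡ rhs.
  x = 0: rhs = 22, matching y values: none (0 points).
  x = 1: rhs = 10, matching y values: none (0 points).
  x = 2: rhs = 4, matching y values: 2, 21 (2 points).
  x = 3: rhs = 10, matching y values: none (0 points).
  x = 4: rhs = 11, matching y values: none (0 points).
  x = 5: rhs = 13, matching y values: 6, 17 (2 points).
  x = 6: rhs = 22, matching y values: none (0 points).
  x = 7: rhs = 21, matching y values: none (0 points).
  x = 8: rhs = 16, matching y values: 4, 19 (2 points).
  x = 9: rhs = 13, matching y values: 6, 17 (2 points).
  x = 10: rhs = 18, matching y values: 8, 15 (2 points).
  x = 11: rhs = 14, matching y values: none (0 points).
  x = 12: rhs = 7, matching y values: none (0 points).
  x = 13: rhs = 3, matching y values: 7, 16 (2 points).
  x = 14: rhs = 8, matching y values: 10, 13 (2 points).
  x = 15: rhs = 5, matching y values: none (0 points).
  x = 16: rhs = 0, matching y values: 0 (1 points).
  x = 17: rhs = 22, matching y values: none (0 points).
  x = 18: rhs = 8, matching y values: 10, 13 (2 points).
  x = 19: rhs = 10, matching y values: none (0 points).
  x = 20: rhs = 11, matching y values: none (0 points).
  x = 21: rhs = 17, matching y values: none (0 points).
  x = 22: rhs = 11, matching y values: none (0 points).
Total affine count: 17.
Full point count |E(F_23)| = 17 + 1 = 18.
Hasse bound: |18 − (23+1)| = |-6| = 6 ≤ 2√23 ≈ 9.5917 ✓.


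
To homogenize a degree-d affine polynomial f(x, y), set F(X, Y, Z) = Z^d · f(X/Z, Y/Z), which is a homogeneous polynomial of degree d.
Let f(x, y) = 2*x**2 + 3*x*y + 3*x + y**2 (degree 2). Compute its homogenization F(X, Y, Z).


F(X, Y, Z) = 2*X**2 + 3*X*Y + 3*X*Z + Y**2

deg(f) = 2.
Substitute x = X/Z, y = Y/Z into f, then multiply by Z^2.
  monomial 2·x^2·y^0 ↦ 2·X^2·Y^0·Z^0.
  monomial 3·x^1·y^1 ↦ 3·X^1·Y^1·Z^0.
  monomial 3·x^1·y^0 ↦ 3·X^1·Y^0·Z^1.
  monomial 1·x^0·y^2 ↦ 1·X^0·Y^2·Z^0.
Collecting: F(X, Y, Z) = 2*X**2 + 3*X*Y + 3*X*Z + Y**2.


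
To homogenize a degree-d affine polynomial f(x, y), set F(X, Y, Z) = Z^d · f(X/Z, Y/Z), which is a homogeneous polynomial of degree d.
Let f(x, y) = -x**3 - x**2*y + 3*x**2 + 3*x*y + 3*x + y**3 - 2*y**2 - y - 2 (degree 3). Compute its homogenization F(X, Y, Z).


F(X, Y, Z) = -X**3 - X**2*Y + 3*X**2*Z + 3*X*Y*Z + 3*X*Z**2 + Y**3 - 2*Y**2*Z - Y*Z**2 - 2*Z**3

deg(f) = 3.
Substitute x = X/Z, y = Y/Z into f, then multiply by Z^3.
  monomial -1·x^3·y^0 ↦ -1·X^3·Y^0·Z^0.
  monomial -1·x^2·y^1 ↦ -1·X^2·Y^1·Z^0.
  monomial 3·x^2·y^0 ↦ 3·X^2·Y^0·Z^1.
  monomial 3·x^1·y^1 ↦ 3·X^1·Y^1·Z^1.
  monomial 3·x^1·y^0 ↦ 3·X^1·Y^0·Z^2.
  monomial 1·x^0·y^3 ↦ 1·X^0·Y^3·Z^0.
  monomial -2·x^0·y^2 ↦ -2·X^0·Y^2·Z^1.
  monomial -1·x^0·y^1 ↦ -1·X^0·Y^1·Z^2.
  monomial -2·x^0·y^0 ↦ -2·X^0·Y^0·Z^3.
Collecting: F(X, Y, Z) = -X**3 - X**2*Y + 3*X**2*Z + 3*X*Y*Z + 3*X*Z**2 + Y**3 - 2*Y**2*Z - Y*Z**2 - 2*Z**3.


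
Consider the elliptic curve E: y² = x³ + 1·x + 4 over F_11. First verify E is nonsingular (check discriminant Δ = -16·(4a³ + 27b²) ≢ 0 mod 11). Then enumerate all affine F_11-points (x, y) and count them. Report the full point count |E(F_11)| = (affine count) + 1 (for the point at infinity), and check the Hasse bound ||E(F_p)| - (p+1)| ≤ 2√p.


Affine points = {(0, 2), (0, 9), (2, 5), (2, 6), (3, 1), (3, 10), (9, 4), (9, 7)}; affine count = 8; |E(F_11)| = 9.

Discriminant check: Δ ∝ 4a³ + 27b² = 4·1³ + 27·4² = 4·1 + 27·16 ≡ 7 (mod 11). Nonzero ⇒ E is nonsingular.
For each x ∈ F_11, compute rhs = x³ + 1·x + 4 mod 11, then count y ∈ F_11 with y² ≡ rhs.
  x = 0: rhs = 4, matching y values: 2, 9 (2 points).
  x = 1: rhs = 6, matching y values: none (0 points).
  x = 2: rhs = 3, matching y values: 5, 6 (2 points).
  x = 3: rhs = 1, matching y values: 1, 10 (2 points).
  x = 4: rhs = 6, matching y values: none (0 points).
  x = 5: rhs = 2, matching y values: none (0 points).
  x = 6: rhs = 6, matching y values: none (0 points).
  x = 7: rhs = 2, matching y values: none (0 points).
  x = 8: rhs = 7, matching y values: none (0 points).
  x = 9: rhs = 5, matching y values: 4, 7 (2 points).
  x = 10: rhs = 2, matching y values: none (0 points).
Total affine count: 8.
Full point count |E(F_11)| = 8 + 1 = 9.
Hasse bound: |9 − (11+1)| = |-3| = 3 ≤ 2√11 ≈ 6.6332 ✓.


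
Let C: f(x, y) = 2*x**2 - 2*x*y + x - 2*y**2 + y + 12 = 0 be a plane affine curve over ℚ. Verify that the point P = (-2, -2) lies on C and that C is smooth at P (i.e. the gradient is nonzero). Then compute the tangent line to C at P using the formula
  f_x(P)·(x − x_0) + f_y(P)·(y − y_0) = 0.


Tangent line at P: -3*x + 13*y + 20 = 0.

Step 1: f(-2, -2) = 0, so P lies on C.
Step 2: partial derivatives
  f_x(x, y) = 4*x - 2*y + 1, f_y(x, y) = -2*x - 4*y + 1.
  f_x(P) = -3, f_y(P) = 13 (gradient nonzero, so P is smooth).
Step 3: tangent line at P: -3·(x − -2) + 13·(y − -2) = 0.
Expanding: -3*x + 13*y + 20 = 0.


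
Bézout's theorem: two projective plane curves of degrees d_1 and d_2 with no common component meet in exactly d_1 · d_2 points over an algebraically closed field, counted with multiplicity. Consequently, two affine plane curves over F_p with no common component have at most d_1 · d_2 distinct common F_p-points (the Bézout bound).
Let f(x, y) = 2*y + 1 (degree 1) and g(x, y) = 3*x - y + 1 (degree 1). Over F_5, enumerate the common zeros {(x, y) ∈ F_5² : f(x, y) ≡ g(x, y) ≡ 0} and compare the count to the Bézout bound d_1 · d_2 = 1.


Common zeros: {(2, 2)}; count = 1; Bézout bound = 1.

deg(f) = 1, deg(g) = 1, so Bézout bound = 1.
Scan x ∈ F_5. For each x, list the y ∈ F_5 with f(x, y) ≡ 0 and those with g(x, y) ≡ 0 (mod 5); the common zeros in that column are the intersection.
  x = 0: f ≡ 0 at y ∈ {2}; g ≡ 0 at y ∈ {1}; common: ∅.
  x = 1: f ≡ 0 at y ∈ {2}; g ≡ 0 at y ∈ {4}; common: ∅.
  x = 2: f ≡ 0 at y ∈ {2}; g ≡ 0 at y ∈ {2}; common: {2}.
  x = 3: f ≡ 0 at y ∈ {2}; g ≡ 0 at y ∈ {0}; common: ∅.
  x = 4: f ≡ 0 at y ∈ {2}; g ≡ 0 at y ∈ {3}; common: ∅.
Collecting: common zeros = {(2, 2)}, so the count is 1.
Comparison with the Bézout bound: 1 ≤ 1 = deg(f)·deg(g), as expected for curves with no common component (the bound is attained).


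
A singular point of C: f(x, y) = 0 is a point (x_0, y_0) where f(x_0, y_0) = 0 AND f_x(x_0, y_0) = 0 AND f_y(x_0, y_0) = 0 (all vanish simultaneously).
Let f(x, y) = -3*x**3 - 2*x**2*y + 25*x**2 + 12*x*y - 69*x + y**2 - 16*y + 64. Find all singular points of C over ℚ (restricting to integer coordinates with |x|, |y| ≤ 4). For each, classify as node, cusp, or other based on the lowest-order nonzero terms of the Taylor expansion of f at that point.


Singular points: {(3, -1)}; classification: cusp.

Compute partial derivatives:
  f_x = -9*x**2 - 4*x*y + 50*x + 12*y - 69.
  f_y = -2*x**2 + 12*x + 2*y - 16.
Scan x_0 ∈ {−4, ..., 4}. For each x_0, f_y(x_0, y) is a polynomial in y; find its integer roots y ∈ {−4, ..., 4}, then test f_x and f at those candidates.
  x = -4: f_y(-4, y) = 2*y - 96; no integer root y with |y| ≤ 4.
  x = -3: f_y(-3, y) = 2*y - 70; no integer root y with |y| ≤ 4.
  x = -2: f_y(-2, y) = 2*y - 48; no integer root y with |y| ≤ 4.
  x = -1: f_y(-1, y) = 2*y - 30; no integer root y with |y| ≤ 4.
  x = 0: f_y(0, y) = 2*y - 16; no integer root y with |y| ≤ 4.
  x = 1: f_y(1, y) = 2*y - 6; vanishes at y ∈ {3}. (1, 3): f_x = -4 ≠ 0.
  x = 2: f_y(2, y) = 2*y; vanishes at y ∈ {0}. (2, 0): f_x = -5 ≠ 0.
  x = 3: f_y(3, y) = 2*y + 2; vanishes at y ∈ {-1}. (3, -1): f_x = 0, f = 0 — SINGULAR.
  x = 4: f_y(4, y) = 2*y; vanishes at y ∈ {0}. (4, 0): f_x = -13 ≠ 0.
Only singular point on the grid: (3, -1).
Classify: substitute x = 3 + u, y = -1 + v and expand: f = -3*u**3 - 2*u**2*v + v**2.
No constant or linear terms (consistent with a singular point). Quadratic part: v**2. Cubic part: -3*u**3 - 2*u**2*v.
The quadratic part v**2 is a perfect square, so there is a single (double) tangent line v = 0, i.e. y = -1. Restricting the cubic part to that line (v = 0) leaves -3*u**3 ≠ 0, so f is not divisible by v and the branch is v² ≈ 3*u**3 to lowest order — this is a cusp.
Classification: cusp.
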